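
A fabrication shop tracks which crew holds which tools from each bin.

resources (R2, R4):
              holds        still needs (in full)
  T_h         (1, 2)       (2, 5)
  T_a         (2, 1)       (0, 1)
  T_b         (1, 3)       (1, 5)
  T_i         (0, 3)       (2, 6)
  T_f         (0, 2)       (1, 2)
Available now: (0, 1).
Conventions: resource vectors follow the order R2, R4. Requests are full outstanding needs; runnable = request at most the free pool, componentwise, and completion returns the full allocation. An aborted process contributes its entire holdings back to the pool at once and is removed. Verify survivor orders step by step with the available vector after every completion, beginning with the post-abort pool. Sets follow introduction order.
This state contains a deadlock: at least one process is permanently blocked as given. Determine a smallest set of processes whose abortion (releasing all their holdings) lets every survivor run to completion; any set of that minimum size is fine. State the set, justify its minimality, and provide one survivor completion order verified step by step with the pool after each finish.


Abort T_i.
Key observation: T_b had no path to completion before; after the abort of T_i ((0, 3) returned), step 3 is where it fits.
No smaller set exists: with zero aborts the deadlock remains.
One survivor order: T_a, T_f, T_b, T_h. Verifying each step (post-abort pool first):
  pool = (0, 4)
  run T_a (needs (0, 1), free (0, 4)); after release of (2, 1) the pool is (2, 5)
  run T_f (needs (1, 2), free (2, 5)); after release of (0, 2) the pool is (2, 7)
  run T_b (needs (1, 5), free (2, 7)); after release of (1, 3) the pool is (3, 10)
  run T_h (needs (2, 5), free (3, 10)); after release of (1, 2) the pool is (4, 12)


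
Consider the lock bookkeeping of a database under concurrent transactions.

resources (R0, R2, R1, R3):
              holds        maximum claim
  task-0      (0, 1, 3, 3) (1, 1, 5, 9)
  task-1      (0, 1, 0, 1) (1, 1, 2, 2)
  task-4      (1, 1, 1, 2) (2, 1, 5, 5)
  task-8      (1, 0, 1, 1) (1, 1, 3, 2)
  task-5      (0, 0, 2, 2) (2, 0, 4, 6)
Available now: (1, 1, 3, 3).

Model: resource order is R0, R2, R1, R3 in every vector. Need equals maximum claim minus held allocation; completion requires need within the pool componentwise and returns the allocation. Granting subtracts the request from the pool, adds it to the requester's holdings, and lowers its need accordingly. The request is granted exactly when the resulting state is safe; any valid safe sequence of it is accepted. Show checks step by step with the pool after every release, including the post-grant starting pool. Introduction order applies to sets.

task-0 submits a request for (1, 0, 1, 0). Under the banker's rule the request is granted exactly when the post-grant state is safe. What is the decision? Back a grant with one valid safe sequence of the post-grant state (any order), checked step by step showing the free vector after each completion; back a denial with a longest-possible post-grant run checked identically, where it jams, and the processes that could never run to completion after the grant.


DENY: after the grant no complete ordering would exist.
Key observation: after task-8, task-1 the pool peaks at (1, 2, 3, 5), and each blocked process is short somewhere: task-0 on R3; task-4 on R1; task-5 on R0.
After a pretend grant, a maximal execution: task-8, task-1 — then nothing else fits. Walking it through:
  pool = (0, 1, 2, 3)
  task-8 needs (0, 1, 2, 1) <= (0, 1, 2, 3) -> finishes; pool += (1, 0, 1, 1) = (1, 1, 3, 4)
  task-1 needs (1, 0, 2, 1) <= (1, 1, 3, 4) -> finishes; pool += (0, 1, 0, 1) = (1, 2, 3, 5)
  task-0 cannot run: need (0, 0, 1, 6) vs free (1, 2, 3, 5) (insufficient R3)
  task-4 cannot run: need (1, 0, 4, 3) vs free (1, 2, 3, 5) (insufficient R1)
  task-5 cannot run: need (2, 0, 2, 4) vs free (1, 2, 3, 5) (insufficient R0)
Had the request been granted, task-0, task-4 and task-5 could never finish.


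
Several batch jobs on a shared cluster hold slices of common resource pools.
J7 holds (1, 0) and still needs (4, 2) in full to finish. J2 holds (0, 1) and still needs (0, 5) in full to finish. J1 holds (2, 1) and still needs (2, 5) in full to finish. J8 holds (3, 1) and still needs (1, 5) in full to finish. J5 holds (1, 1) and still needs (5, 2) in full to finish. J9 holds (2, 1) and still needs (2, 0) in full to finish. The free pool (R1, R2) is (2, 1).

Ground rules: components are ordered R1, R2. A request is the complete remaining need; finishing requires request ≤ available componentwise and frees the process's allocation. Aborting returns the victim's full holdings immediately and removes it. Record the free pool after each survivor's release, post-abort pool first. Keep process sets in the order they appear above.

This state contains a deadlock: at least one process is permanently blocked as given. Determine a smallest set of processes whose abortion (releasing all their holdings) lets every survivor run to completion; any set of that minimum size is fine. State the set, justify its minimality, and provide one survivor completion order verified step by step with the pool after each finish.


The answer: abort J1 and J8.
Key observation: no ordering could ever have run J2 before the abort of J1 and J8; with (5, 2) back in the pool it fits at step 4.
Minimality, checking each single-abort alternative: J7 alone leaves J2 blocked (short on R2); J2 alone leaves J1 blocked (short on R2); J1 alone leaves J2 blocked (short on R2); J8 alone leaves J2 blocked (short on R2); J5 alone leaves J2 blocked (short on R2); J9 alone leaves J2 blocked (short on R2).
Survivors finish in the order: J7, J5, J9, J2. Step-by-step check (pool after the aborts first):
  pool = (7, 3)
  run J7 (needs (4, 2), free (7, 3)); after release of (1, 0) the pool is (8, 3)
  run J5 (needs (5, 2), free (8, 3)); after release of (1, 1) the pool is (9, 4)
  run J9 (needs (2, 0), free (9, 4)); after release of (2, 1) the pool is (11, 5)
  run J2 (needs (0, 5), free (11, 5)); after release of (0, 1) the pool is (11, 6)


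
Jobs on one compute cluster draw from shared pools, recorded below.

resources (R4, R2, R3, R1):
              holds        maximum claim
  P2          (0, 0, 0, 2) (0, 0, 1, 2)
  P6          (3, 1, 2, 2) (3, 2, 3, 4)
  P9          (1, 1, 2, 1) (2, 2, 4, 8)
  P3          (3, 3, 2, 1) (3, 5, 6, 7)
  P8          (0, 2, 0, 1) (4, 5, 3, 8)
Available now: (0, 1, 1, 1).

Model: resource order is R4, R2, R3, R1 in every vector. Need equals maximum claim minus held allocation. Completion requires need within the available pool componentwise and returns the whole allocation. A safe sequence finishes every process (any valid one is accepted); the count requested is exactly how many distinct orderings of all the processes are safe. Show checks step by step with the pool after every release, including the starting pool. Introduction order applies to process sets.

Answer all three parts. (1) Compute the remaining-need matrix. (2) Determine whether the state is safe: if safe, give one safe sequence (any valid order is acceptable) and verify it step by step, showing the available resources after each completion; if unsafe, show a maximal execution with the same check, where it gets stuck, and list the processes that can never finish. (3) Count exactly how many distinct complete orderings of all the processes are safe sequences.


(1) Need matrix, components ordered R4, R2, R3, R1:
  P2: (0, 0, 1, 0)
  P6: (0, 1, 1, 2)
  P9: (1, 1, 2, 7)
  P3: (0, 2, 4, 6)
  P8: (4, 3, 3, 7)
(2) UNSAFE.
Key observation: once P2, P6 finish, the pool peaks at (3, 2, 3, 5) — and every remaining process still needs more R1 than that.
Going as far as possible: P2, P6; after that, nothing fits. Verifying each step:
  pool = (0, 1, 1, 1)
  run P2 (needs (0, 0, 1, 0), free (0, 1, 1, 1)); after release of (0, 0, 0, 2) the pool is (0, 1, 1, 3)
  run P6 (needs (0, 1, 1, 2), free (0, 1, 1, 3)); after release of (3, 1, 2, 2) the pool is (3, 2, 3, 5)
  P9 cannot run: need (1, 1, 2, 7) vs free (3, 2, 3, 5) (insufficient R1)
  P3 cannot run: need (0, 2, 4, 6) vs free (3, 2, 3, 5) (insufficient R3 and R1)
  P8 cannot run: need (4, 3, 3, 7) vs free (3, 2, 3, 5) (insufficient R4, R2 and R1)
Never able to finish: P9, P3 and P8.
(3) Precisely 0 of the possible complete orderings are safe sequences.


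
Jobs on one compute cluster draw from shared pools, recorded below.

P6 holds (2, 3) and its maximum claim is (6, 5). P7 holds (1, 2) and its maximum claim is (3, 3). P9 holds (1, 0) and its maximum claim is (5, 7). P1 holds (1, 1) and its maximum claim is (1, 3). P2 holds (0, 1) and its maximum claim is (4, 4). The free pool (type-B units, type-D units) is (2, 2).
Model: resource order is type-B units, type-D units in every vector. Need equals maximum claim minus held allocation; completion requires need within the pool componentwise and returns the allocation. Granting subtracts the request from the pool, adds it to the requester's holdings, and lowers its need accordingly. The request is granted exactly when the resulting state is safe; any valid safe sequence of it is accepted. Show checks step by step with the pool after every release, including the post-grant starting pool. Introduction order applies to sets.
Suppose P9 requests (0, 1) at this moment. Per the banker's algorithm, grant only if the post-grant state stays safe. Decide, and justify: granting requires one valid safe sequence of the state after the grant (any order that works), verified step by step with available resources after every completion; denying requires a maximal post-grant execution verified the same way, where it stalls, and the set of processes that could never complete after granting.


GRANT. The post-grant state is safe; one safe sequence: P7, P1, P2, P6, P9.
Key observation: with (2, 1) left after the transfer, P7 can run at once — the state stays safe.
Check on the post-grant state, step by step:
  pool = (2, 1)
  run P7 (needs (2, 1), free (2, 1)); after release of (1, 2) the pool is (3, 3)
  run P1 (needs (0, 2), free (3, 3)); after release of (1, 1) the pool is (4, 4)
  run P2 (needs (4, 3), free (4, 4)); after release of (0, 1) the pool is (4, 5)
  run P6 (needs (4, 2), free (4, 5)); after release of (2, 3) the pool is (6, 8)
  run P9 (needs (4, 6), free (6, 8)); after release of (1, 1) the pool is (7, 9)


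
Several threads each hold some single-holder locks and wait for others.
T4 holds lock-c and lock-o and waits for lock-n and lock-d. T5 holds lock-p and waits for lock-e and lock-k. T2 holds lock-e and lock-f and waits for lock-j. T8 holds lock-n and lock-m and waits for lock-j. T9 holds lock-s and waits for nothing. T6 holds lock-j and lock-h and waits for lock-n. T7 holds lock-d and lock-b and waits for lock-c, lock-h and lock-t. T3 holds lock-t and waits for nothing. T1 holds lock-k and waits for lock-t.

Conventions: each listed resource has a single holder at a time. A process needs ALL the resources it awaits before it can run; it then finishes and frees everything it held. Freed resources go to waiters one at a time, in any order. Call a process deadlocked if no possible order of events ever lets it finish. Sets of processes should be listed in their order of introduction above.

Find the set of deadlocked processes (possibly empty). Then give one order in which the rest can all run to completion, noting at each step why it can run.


Deadlocked: T4, T5, T2, T8, T6 and T7.
Key observation: the cycle T8 -> T6 -> T8 can never break — each member waits on the next; T4 and T7 are caught in further circular waits and T5 and T2 wait into the deadlock from upstream.
The rest can finish in the order T3, T9, T1.
Step-by-step check:
  T3 waits on nothing -> runs at once and releases lock-t
  T9 waits on nothing -> runs at once and releases lock-s
  run T1 (all its waits — lock-t — are resolved); releases lock-k


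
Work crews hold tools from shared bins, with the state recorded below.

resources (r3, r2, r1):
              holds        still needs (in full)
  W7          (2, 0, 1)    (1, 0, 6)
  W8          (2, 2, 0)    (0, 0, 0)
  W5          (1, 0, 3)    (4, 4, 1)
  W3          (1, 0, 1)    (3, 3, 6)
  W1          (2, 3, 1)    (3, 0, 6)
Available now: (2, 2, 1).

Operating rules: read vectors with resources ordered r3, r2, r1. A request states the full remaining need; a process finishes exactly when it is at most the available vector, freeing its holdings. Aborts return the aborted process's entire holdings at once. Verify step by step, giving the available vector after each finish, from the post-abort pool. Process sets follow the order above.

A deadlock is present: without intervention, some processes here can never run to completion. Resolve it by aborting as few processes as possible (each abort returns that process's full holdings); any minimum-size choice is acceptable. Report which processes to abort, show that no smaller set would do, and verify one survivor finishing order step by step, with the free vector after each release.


The answer: abort W7 and W1.
Key observation: aborting W7 and W1 returns (4, 3, 2), and W3 — hopeless before — runs at step 3 with the returned capacity in the pool.
No one abort is enough; case by case: W7 alone leaves W3 blocked (short on r1); W8 alone leaves W7 blocked (short on r1); W5 alone leaves W7 blocked (short on r1); W3 alone leaves W7 blocked (short on r1); W1 alone leaves W7 blocked (short on r1).
The survivors complete as W5, W8, W3. Check, step by step (starting from the post-abort pool):
  pool = (6, 5, 3)
  run W5 (needs (4, 4, 1), free (6, 5, 3)); after release of (1, 0, 3) the pool is (7, 5, 6)
  run W8 (needs (0, 0, 0), free (7, 5, 6)); after release of (2, 2, 0) the pool is (9, 7, 6)
  run W3 (needs (3, 3, 6), free (9, 7, 6)); after release of (1, 0, 1) the pool is (10, 7, 7)


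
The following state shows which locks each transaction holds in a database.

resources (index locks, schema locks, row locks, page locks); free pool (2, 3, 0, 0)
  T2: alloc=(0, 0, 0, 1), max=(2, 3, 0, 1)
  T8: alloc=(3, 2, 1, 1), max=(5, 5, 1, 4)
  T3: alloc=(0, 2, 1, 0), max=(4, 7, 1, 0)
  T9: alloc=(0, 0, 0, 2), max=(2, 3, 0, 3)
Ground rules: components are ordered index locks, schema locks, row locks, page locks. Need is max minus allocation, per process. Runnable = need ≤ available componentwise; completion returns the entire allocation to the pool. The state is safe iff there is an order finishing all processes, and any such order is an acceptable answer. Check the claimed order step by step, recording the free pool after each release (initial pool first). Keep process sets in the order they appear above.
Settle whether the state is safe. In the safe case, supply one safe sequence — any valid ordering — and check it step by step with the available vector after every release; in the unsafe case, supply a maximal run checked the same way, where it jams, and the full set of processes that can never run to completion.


SAFE. One safe sequence: T2, T9, T8, T3.
Key observation: T2 marks the first exact bind of the order: its need (2, 3, 0, 0) fits the free (2, 3, 0, 0) with zero slack on a requested resource.
Check, step by step:
  pool = (2, 3, 0, 0)
  T2 needs (2, 3, 0, 0) <= (2, 3, 0, 0) -> finishes; pool += (0, 0, 0, 1) = (2, 3, 0, 1)
  T9 needs (2, 3, 0, 1) <= (2, 3, 0, 1) -> finishes; pool += (0, 0, 0, 2) = (2, 3, 0, 3)
  T8 needs (2, 3, 0, 3) <= (2, 3, 0, 3) -> finishes; pool += (3, 2, 1, 1) = (5, 5, 1, 4)
  T3 needs (4, 5, 0, 0) <= (5, 5, 1, 4) -> finishes; pool += (0, 2, 1, 0) = (5, 7, 2, 4)


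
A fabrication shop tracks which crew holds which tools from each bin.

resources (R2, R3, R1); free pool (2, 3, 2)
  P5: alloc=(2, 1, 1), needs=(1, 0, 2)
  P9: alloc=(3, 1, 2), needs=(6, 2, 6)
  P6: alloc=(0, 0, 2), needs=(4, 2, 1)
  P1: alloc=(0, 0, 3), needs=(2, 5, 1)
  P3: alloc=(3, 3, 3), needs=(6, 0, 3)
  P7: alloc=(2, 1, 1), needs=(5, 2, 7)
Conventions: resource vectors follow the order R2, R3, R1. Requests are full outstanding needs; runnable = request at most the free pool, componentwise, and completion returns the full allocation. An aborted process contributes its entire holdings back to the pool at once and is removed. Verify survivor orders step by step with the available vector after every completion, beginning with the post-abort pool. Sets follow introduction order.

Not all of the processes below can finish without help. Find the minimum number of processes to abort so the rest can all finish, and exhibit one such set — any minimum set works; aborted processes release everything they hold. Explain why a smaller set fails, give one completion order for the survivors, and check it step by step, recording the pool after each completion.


The answer: abort P9.
Key observation: the returned (3, 1, 2) from P9 is what brings P1 — unrunnable before, under any order — into play at step 2.
No smaller set exists: with zero aborts the deadlock remains.
The survivors complete as P5, P1, P6, P7, P3. Verifying each step (starting from the post-abort pool):
  pool = (5, 4, 4)
  run P5 (needs (1, 0, 2), free (5, 4, 4)); after release of (2, 1, 1) the pool is (7, 5, 5)
  run P1 (needs (2, 5, 1), free (7, 5, 5)); after release of (0, 0, 3) the pool is (7, 5, 8)
  run P6 (needs (4, 2, 1), free (7, 5, 8)); after release of (0, 0, 2) the pool is (7, 5, 10)
  run P7 (needs (5, 2, 7), free (7, 5, 10)); after release of (2, 1, 1) the pool is (9, 6, 11)
  run P3 (needs (6, 0, 3), free (9, 6, 11)); after release of (3, 3, 3) the pool is (12, 9, 14)


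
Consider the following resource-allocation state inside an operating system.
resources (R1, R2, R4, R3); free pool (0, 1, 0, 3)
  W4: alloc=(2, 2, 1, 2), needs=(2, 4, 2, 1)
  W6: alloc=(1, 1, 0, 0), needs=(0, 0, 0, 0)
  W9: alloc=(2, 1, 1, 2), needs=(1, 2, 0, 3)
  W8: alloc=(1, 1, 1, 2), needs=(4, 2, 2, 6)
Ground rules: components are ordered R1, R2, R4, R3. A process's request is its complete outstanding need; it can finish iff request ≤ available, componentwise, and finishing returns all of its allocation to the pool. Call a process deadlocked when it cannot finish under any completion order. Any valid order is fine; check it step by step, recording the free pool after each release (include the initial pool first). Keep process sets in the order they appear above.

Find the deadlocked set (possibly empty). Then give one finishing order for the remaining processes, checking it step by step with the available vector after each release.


The deadlocked set is W4 and W8.
Key observation: even finishing W6, W9 leaves just (3, 3, 1, 5) free — too little R4 for any of the remaining processes.
One completion order for the rest: W6, W9. Check, step by step:
  pool = (0, 1, 0, 3)
  W6: need (0, 0, 0, 0) fits (0, 1, 0, 3); releases (1, 1, 0, 0), pool now (1, 2, 0, 3)
  W9: need (1, 2, 0, 3) fits (1, 2, 0, 3); releases (2, 1, 1, 2), pool now (3, 3, 1, 5)
None of the blocked processes ever fits:
  W4 still needs (2, 4, 2, 1) but only (3, 3, 1, 5) is free — short on R2 and R4
  W8 still needs (4, 2, 2, 6) but only (3, 3, 1, 5) is free — short on R1, R4 and R3


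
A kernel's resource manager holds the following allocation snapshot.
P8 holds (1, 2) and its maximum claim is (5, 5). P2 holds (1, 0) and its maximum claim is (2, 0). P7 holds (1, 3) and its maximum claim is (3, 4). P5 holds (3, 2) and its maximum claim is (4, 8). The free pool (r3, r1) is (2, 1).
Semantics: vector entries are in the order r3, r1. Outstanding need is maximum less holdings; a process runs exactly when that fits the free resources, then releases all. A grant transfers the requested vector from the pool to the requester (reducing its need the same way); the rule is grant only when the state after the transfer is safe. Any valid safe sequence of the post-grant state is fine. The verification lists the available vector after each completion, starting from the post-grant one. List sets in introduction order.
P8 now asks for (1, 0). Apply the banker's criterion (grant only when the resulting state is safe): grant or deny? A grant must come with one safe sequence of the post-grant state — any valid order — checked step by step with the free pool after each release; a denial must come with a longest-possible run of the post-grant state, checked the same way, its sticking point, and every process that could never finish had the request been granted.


GRANT. The post-grant state is safe; one safe sequence: P2, P7, P8, P5.
Key observation: after the grant the pool drops to (1, 1), which still lets P2 finish first and unwind the rest.
Step-by-step check of the post-grant state:
  pool = (1, 1)
  P2 needs (1, 0) <= (1, 1) -> finishes; pool += (1, 0) = (2, 1)
  P7 needs (2, 1) <= (2, 1) -> finishes; pool += (1, 3) = (3, 4)
  P8 needs (3, 3) <= (3, 4) -> finishes; pool += (2, 2) = (5, 6)
  P5 needs (1, 6) <= (5, 6) -> finishes; pool += (3, 2) = (8, 8)


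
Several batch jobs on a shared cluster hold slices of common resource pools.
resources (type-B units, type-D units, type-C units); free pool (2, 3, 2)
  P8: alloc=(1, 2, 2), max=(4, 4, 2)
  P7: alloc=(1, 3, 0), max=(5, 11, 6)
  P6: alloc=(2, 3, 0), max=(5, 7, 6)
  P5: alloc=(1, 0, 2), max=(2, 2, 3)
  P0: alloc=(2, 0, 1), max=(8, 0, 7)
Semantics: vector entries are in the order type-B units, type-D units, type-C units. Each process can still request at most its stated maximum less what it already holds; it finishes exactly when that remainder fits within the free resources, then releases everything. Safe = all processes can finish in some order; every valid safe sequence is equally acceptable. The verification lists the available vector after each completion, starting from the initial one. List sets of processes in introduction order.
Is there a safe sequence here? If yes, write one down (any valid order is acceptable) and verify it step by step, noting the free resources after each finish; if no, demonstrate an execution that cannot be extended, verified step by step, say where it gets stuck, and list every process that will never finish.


SAFE. One safe sequence: P5, P8, P6, P0, P7.
Key observation: P8 marks the first exact bind of the order: its need (3, 2, 0) fits the free (3, 3, 4) with zero slack on a requested resource.
Check, step by step:
  pool = (2, 3, 2)
  run P5 (needs (1, 2, 1), free (2, 3, 2)); after release of (1, 0, 2) the pool is (3, 3, 4)
  run P8 (needs (3, 2, 0), free (3, 3, 4)); after release of (1, 2, 2) the pool is (4, 5, 6)
  run P6 (needs (3, 4, 6), free (4, 5, 6)); after release of (2, 3, 0) the pool is (6, 8, 6)
  run P0 (needs (6, 0, 6), free (6, 8, 6)); after release of (2, 0, 1) the pool is (8, 8, 7)
  run P7 (needs (4, 8, 6), free (8, 8, 7)); after release of (1, 3, 0) the pool is (9, 11, 7)


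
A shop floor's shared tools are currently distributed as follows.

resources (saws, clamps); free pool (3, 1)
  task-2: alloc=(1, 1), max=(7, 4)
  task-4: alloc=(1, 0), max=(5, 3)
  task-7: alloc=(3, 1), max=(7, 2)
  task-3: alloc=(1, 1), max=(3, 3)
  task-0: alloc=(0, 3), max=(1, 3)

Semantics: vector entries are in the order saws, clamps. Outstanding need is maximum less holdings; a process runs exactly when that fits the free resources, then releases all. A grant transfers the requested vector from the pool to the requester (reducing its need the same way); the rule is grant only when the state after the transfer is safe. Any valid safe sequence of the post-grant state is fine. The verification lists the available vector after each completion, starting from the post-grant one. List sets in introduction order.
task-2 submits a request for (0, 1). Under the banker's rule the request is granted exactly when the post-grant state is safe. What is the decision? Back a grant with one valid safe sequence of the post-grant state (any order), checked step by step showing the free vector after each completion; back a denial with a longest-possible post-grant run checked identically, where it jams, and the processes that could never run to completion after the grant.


GRANT: granting preserves safety; a valid post-grant sequence is task-0, task-3, task-7, task-2, task-4.
Key observation: after the grant the pool drops to (3, 0), which still lets task-0 finish first and unwind the rest.
Step-by-step check of the post-grant state:
  pool = (3, 0)
  task-0 needs (1, 0) <= (3, 0) -> finishes; pool += (0, 3) = (3, 3)
  task-3 needs (2, 2) <= (3, 3) -> finishes; pool += (1, 1) = (4, 4)
  task-7 needs (4, 1) <= (4, 4) -> finishes; pool += (3, 1) = (7, 5)
  task-2 needs (6, 2) <= (7, 5) -> finishes; pool += (1, 2) = (8, 7)
  task-4 needs (4, 3) <= (8, 7) -> finishes; pool += (1, 0) = (9, 7)


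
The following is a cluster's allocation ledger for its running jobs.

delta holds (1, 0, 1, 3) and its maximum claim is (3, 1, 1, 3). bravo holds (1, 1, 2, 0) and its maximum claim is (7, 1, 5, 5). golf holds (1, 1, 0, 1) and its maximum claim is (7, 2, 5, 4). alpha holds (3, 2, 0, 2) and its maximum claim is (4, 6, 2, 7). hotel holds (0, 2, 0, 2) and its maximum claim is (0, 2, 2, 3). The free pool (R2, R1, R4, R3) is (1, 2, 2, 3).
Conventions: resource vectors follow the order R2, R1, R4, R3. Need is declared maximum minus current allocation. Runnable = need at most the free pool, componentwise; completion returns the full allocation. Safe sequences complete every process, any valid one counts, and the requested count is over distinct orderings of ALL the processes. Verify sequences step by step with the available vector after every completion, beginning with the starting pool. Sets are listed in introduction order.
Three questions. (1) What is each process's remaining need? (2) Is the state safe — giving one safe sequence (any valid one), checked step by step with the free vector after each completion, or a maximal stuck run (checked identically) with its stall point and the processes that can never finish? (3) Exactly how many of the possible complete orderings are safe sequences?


(1) Remaining need (order R2, R1, R4, R3):
  delta: (2, 1, 0, 0)
  bravo: (6, 0, 3, 5)
  golf: (6, 1, 5, 3)
  alpha: (1, 4, 2, 5)
  hotel: (0, 0, 2, 1)
(2) UNSAFE.
Key observation: once hotel, alpha, delta finish, the pool peaks at (5, 6, 3, 10) — and every remaining process still needs more R2 than that.
A maximal execution: hotel, alpha, delta — then nothing else fits. Walking it through:
  pool = (1, 2, 2, 3)
  hotel: need (0, 0, 2, 1) fits (1, 2, 2, 3); releases (0, 2, 0, 2), pool now (1, 4, 2, 5)
  alpha: need (1, 4, 2, 5) fits (1, 4, 2, 5); releases (3, 2, 0, 2), pool now (4, 6, 2, 7)
  delta: need (2, 1, 0, 0) fits (4, 6, 2, 7); releases (1, 0, 1, 3), pool now (5, 6, 3, 10)
  bravo cannot run: need (6, 0, 3, 5) vs free (5, 6, 3, 10) (insufficient R2)
  golf cannot run: need (6, 1, 5, 3) vs free (5, 6, 3, 10) (insufficient R2 and R4)
Processes that can never finish: bravo and golf.
(3) The exact count: 0 of the possible complete orderings are safe sequences.


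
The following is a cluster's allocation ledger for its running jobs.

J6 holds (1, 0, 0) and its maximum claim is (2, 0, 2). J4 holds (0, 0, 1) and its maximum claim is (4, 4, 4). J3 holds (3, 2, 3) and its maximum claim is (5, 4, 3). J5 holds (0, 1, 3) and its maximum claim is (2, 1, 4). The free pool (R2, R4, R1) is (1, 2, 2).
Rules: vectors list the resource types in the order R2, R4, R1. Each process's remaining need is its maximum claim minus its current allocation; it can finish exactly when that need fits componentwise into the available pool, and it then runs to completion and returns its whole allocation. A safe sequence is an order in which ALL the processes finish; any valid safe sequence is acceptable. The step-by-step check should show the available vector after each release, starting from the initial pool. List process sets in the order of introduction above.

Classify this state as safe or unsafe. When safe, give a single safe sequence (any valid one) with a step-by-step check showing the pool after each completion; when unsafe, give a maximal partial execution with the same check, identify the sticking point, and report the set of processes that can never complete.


SAFE, for example via the order J6, J3, J5, J4.
Key observation: the order's first zero-slack moment is J6 ((1, 0, 2) needed, (1, 2, 2) free — a requested resource with nothing to spare).
Verifying each step:
  pool = (1, 2, 2)
  J6: need (1, 0, 2) fits (1, 2, 2); releases (1, 0, 0), pool now (2, 2, 2)
  J3: need (2, 2, 0) fits (2, 2, 2); releases (3, 2, 3), pool now (5, 4, 5)
  J5: need (2, 0, 1) fits (5, 4, 5); releases (0, 1, 3), pool now (5, 5, 8)
  J4: need (4, 4, 3) fits (5, 5, 8); releases (0, 0, 1), pool now (5, 5, 9)


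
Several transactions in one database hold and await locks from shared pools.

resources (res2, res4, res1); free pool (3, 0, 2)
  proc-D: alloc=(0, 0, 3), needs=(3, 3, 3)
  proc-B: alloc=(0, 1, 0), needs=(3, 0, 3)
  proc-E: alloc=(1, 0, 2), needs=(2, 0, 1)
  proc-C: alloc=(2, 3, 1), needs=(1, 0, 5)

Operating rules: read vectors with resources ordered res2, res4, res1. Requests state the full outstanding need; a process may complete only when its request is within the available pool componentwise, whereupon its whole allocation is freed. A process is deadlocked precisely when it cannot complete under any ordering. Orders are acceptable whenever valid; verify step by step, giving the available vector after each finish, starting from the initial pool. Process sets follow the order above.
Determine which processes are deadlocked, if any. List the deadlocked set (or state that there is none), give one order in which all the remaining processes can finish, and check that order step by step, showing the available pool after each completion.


The deadlocked set is proc-D and proc-C.
Key observation: after proc-E, proc-B the pool peaks at (4, 1, 4), and each blocked process is short somewhere: proc-D on res4; proc-C on res1.
The rest can finish in the order proc-E, proc-B. Walking it through:
  pool = (3, 0, 2)
  run proc-E (needs (2, 0, 1), free (3, 0, 2)); after release of (1, 0, 2) the pool is (4, 0, 4)
  run proc-B (needs (3, 0, 3), free (4, 0, 4)); after release of (0, 1, 0) the pool is (4, 1, 4)
None of the blocked processes ever fits:
  proc-D cannot run: need (3, 3, 3) vs free (4, 1, 4) (insufficient res4)
  proc-C cannot run: need (1, 0, 5) vs free (4, 1, 4) (insufficient res1)


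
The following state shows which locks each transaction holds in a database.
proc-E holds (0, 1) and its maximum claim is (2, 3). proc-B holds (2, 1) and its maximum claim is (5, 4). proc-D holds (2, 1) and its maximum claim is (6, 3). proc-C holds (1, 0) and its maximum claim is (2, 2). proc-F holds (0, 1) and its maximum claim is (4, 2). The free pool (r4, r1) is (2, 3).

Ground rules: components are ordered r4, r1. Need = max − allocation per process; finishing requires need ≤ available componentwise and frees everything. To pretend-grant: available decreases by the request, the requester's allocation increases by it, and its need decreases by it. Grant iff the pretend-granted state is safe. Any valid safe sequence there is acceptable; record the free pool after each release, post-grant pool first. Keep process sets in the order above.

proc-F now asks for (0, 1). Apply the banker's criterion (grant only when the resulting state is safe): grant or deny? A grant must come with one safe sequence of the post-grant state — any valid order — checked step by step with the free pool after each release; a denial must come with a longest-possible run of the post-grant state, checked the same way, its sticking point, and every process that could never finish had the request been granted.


GRANT: granting preserves safety; a valid post-grant sequence is proc-C, proc-E, proc-B, proc-D, proc-F.
Key observation: the grant leaves (2, 2) free — enough for proc-C, whose release restarts the cascade.
Verifying the post-grant state step by step:
  pool = (2, 2)
  run proc-C (needs (1, 2), free (2, 2)); after release of (1, 0) the pool is (3, 2)
  run proc-E (needs (2, 2), free (3, 2)); after release of (0, 1) the pool is (3, 3)
  run proc-B (needs (3, 3), free (3, 3)); after release of (2, 1) the pool is (5, 4)
  run proc-D (needs (4, 2), free (5, 4)); after release of (2, 1) the pool is (7, 5)
  run proc-F (needs (4, 0), free (7, 5)); after release of (0, 2) the pool is (7, 7)


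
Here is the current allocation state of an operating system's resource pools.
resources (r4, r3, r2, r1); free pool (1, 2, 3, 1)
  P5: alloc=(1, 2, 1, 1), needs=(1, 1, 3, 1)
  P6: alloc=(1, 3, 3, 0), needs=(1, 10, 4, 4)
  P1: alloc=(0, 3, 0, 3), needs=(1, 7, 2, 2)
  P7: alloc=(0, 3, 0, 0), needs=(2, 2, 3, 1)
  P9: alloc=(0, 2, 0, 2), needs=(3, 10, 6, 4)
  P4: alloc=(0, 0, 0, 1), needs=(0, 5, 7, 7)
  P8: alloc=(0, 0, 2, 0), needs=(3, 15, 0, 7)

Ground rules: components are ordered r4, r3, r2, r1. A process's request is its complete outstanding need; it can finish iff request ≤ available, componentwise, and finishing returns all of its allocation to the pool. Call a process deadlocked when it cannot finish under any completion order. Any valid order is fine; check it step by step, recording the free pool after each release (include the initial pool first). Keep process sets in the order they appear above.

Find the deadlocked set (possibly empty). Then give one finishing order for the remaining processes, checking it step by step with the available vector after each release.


No process is deadlocked.
Key observation: there is always a runnable process — P5 first — so the state unwinds completely.
A valid finishing order for the others: P5, P7, P1, P6, P9, P8, P4. Step-by-step check:
  pool = (1, 2, 3, 1)
  P5 needs (1, 1, 3, 1) <= (1, 2, 3, 1) -> finishes; pool += (1, 2, 1, 1) = (2, 4, 4, 2)
  P7 needs (2, 2, 3, 1) <= (2, 4, 4, 2) -> finishes; pool += (0, 3, 0, 0) = (2, 7, 4, 2)
  P1 needs (1, 7, 2, 2) <= (2, 7, 4, 2) -> finishes; pool += (0, 3, 0, 3) = (2, 10, 4, 5)
  P6 needs (1, 10, 4, 4) <= (2, 10, 4, 5) -> finishes; pool += (1, 3, 3, 0) = (3, 13, 7, 5)
  P9 needs (3, 10, 6, 4) <= (3, 13, 7, 5) -> finishes; pool += (0, 2, 0, 2) = (3, 15, 7, 7)
  P8 needs (3, 15, 0, 7) <= (3, 15, 7, 7) -> finishes; pool += (0, 0, 2, 0) = (3, 15, 9, 7)
  P4 needs (0, 5, 7, 7) <= (3, 15, 9, 7) -> finishes; pool += (0, 0, 0, 1) = (3, 15, 9, 8)


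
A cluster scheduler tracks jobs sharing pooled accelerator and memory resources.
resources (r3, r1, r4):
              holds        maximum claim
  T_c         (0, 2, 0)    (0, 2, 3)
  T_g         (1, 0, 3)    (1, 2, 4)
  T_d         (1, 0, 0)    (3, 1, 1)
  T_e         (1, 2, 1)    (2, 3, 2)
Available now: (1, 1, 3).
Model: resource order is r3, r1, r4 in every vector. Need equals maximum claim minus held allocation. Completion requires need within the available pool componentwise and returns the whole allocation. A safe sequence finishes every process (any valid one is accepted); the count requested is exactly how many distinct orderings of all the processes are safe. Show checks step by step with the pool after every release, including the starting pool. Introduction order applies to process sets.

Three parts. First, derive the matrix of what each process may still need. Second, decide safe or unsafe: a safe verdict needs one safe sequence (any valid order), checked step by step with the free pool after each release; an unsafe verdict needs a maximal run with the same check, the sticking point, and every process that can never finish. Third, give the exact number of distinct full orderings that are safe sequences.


(1) Need matrix, components ordered r3, r1, r4:
  T_c: (0, 0, 3)
  T_g: (0, 2, 1)
  T_d: (2, 1, 1)
  T_e: (1, 1, 1)
(2) SAFE. One safe sequence: T_c, T_g, T_d, T_e.
Key observation: reading the order forward, T_c is the first process whose need (0, 0, 3) meets the free pool (1, 1, 3) exactly on a resource it requests.
Check, step by step:
  pool = (1, 1, 3)
  T_c needs (0, 0, 3) <= (1, 1, 3) -> finishes; pool += (0, 2, 0) = (1, 3, 3)
  T_g needs (0, 2, 1) <= (1, 3, 3) -> finishes; pool += (1, 0, 3) = (2, 3, 6)
  T_d needs (2, 1, 1) <= (2, 3, 6) -> finishes; pool += (1, 0, 0) = (3, 3, 6)
  T_e needs (1, 1, 1) <= (3, 3, 6) -> finishes; pool += (1, 2, 1) = (4, 5, 7)
(3) Precisely 10 of the possible complete orderings are safe sequences.


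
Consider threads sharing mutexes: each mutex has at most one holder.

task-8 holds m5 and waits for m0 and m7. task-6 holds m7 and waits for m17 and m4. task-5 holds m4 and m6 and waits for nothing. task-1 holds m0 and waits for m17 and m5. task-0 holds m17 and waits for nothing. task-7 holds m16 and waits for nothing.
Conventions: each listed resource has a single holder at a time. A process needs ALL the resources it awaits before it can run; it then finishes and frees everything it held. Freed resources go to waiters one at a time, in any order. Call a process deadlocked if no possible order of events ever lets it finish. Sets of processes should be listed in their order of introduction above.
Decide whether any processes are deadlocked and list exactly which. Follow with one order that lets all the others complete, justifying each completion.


Deadlocked: task-8 and task-1.
Key observation: the wait chain closes on itself along task-8 -> task-1 -> task-8; no other process is dragged down with it.
One completion order for the rest: task-0, task-5, task-7, task-6.
Check, step by step:
  task-0 waits on nothing -> runs at once and releases m17
  task-5 waits on nothing -> runs at once and releases m4 and m6
  task-7 waits on nothing -> runs at once and releases m16
  run task-6 (all its waits — m17 and m4 — are resolved); releases m7


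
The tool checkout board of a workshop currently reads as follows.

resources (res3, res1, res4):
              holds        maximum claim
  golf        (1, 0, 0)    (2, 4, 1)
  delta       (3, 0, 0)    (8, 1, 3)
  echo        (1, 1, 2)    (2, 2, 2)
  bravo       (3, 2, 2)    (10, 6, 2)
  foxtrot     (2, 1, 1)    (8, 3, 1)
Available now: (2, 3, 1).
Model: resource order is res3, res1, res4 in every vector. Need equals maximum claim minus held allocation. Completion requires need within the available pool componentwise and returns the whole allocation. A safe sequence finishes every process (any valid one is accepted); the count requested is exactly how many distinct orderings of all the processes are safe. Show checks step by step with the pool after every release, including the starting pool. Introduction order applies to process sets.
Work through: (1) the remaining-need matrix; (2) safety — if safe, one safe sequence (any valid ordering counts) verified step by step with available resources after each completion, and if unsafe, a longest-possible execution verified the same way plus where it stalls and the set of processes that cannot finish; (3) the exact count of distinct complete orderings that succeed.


(1) Outstanding need per process (order res3, res1, res4):
  golf: (1, 4, 1)
  delta: (5, 1, 3)
  echo: (1, 1, 0)
  bravo: (7, 4, 0)
  foxtrot: (6, 2, 0)
(2) UNSAFE.
Key observation: res3 is the bottleneck — with echo, golf done the pool holds (4, 4, 3), short of every remaining need.
The run echo, golf cannot be extended any further. Walking it through:
  pool = (2, 3, 1)
  run echo (needs (1, 1, 0), free (2, 3, 1)); after release of (1, 1, 2) the pool is (3, 4, 3)
  run golf (needs (1, 4, 1), free (3, 4, 3)); after release of (1, 0, 0) the pool is (4, 4, 3)
  blocked: delta wants (5, 1, 3), pool (4, 4, 3) — not enough res3
  blocked: bravo wants (7, 4, 0), pool (4, 4, 3) — not enough res3
  blocked: foxtrot wants (6, 2, 0), pool (4, 4, 3) — not enough res3
Never able to finish: delta, bravo and foxtrot.
(3) Exactly 0 of the possible complete orderings are safe sequences.


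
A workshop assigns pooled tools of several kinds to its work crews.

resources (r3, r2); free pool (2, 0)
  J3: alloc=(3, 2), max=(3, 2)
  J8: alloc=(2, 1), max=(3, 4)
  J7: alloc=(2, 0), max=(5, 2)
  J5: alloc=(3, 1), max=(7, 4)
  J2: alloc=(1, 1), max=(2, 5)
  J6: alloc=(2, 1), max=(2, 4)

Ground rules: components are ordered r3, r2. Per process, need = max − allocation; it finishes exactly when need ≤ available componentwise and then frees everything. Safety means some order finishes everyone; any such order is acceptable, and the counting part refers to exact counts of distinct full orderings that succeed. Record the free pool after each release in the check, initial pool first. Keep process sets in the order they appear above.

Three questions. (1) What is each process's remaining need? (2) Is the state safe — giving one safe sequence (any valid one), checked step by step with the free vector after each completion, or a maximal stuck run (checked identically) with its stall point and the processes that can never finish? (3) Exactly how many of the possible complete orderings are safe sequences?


(1) Need matrix, components ordered r3, r2:
  J3: (0, 0)
  J8: (1, 3)
  J7: (3, 2)
  J5: (4, 3)
  J2: (1, 4)
  J6: (0, 3)
(2) UNSAFE.
Key observation: even finishing J3, J7 leaves just (7, 2) free — too little r2 for any of the remaining processes.
A maximal execution: J3, J7 — then nothing else fits. Verifying each step:
  pool = (2, 0)
  run J3 (needs (0, 0), free (2, 0)); after release of (3, 2) the pool is (5, 2)
  run J7 (needs (3, 2), free (5, 2)); after release of (2, 0) the pool is (7, 2)
  blocked: J8 wants (1, 3), pool (7, 2) — not enough r2
  blocked: J5 wants (4, 3), pool (7, 2) — not enough r2
  blocked: J2 wants (1, 4), pool (7, 2) — not enough r2
  blocked: J6 wants (0, 3), pool (7, 2) — not enough r2
Never able to finish: J8, J5, J2 and J6.
(3) Exactly 0 of the possible complete orderings are safe sequences.
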